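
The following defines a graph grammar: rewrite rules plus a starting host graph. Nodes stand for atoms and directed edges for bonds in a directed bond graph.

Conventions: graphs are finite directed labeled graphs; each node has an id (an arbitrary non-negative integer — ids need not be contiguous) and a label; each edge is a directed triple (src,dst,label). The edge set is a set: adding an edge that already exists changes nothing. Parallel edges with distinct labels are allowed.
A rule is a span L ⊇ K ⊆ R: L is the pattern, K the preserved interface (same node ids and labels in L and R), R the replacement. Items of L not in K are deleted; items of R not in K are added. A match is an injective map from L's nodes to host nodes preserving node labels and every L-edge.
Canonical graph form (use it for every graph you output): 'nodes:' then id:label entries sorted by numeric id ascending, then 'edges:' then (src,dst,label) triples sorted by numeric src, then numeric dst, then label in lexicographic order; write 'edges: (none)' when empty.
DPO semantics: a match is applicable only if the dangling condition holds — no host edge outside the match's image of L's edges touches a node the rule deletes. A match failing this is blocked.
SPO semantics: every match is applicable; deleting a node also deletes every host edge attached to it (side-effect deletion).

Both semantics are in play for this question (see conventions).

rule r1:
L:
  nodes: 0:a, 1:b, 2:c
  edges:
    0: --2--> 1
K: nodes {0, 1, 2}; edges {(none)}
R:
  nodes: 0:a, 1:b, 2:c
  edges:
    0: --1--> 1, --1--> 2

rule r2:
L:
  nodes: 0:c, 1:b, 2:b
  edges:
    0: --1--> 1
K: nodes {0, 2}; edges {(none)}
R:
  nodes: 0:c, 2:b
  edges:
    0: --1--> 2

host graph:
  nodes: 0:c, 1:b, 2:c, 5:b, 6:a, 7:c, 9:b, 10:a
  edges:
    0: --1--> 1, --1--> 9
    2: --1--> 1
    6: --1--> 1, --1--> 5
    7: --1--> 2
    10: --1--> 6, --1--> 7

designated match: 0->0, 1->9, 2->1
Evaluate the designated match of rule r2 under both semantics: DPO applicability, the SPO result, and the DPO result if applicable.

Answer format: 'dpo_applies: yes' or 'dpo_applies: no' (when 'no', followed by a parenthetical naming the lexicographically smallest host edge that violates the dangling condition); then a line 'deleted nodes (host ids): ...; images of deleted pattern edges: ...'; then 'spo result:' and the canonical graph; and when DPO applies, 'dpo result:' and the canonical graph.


dpo_applies: yes
deleted nodes (host ids): 9; images of deleted pattern edges: (0,9,1)
spo result:
nodes: 0:c, 1:b, 2:c, 5:b, 6:a, 7:c, 10:a
edges: (0,1,1); (2,1,1); (6,1,1); (6,5,1); (7,2,1); (10,6,1); (10,7,1)
dpo result:
nodes: 0:c, 1:b, 2:c, 5:b, 6:a, 7:c, 10:a
edges: (0,1,1); (2,1,1); (6,1,1); (6,5,1); (7,2,1); (10,6,1); (10,7,1)


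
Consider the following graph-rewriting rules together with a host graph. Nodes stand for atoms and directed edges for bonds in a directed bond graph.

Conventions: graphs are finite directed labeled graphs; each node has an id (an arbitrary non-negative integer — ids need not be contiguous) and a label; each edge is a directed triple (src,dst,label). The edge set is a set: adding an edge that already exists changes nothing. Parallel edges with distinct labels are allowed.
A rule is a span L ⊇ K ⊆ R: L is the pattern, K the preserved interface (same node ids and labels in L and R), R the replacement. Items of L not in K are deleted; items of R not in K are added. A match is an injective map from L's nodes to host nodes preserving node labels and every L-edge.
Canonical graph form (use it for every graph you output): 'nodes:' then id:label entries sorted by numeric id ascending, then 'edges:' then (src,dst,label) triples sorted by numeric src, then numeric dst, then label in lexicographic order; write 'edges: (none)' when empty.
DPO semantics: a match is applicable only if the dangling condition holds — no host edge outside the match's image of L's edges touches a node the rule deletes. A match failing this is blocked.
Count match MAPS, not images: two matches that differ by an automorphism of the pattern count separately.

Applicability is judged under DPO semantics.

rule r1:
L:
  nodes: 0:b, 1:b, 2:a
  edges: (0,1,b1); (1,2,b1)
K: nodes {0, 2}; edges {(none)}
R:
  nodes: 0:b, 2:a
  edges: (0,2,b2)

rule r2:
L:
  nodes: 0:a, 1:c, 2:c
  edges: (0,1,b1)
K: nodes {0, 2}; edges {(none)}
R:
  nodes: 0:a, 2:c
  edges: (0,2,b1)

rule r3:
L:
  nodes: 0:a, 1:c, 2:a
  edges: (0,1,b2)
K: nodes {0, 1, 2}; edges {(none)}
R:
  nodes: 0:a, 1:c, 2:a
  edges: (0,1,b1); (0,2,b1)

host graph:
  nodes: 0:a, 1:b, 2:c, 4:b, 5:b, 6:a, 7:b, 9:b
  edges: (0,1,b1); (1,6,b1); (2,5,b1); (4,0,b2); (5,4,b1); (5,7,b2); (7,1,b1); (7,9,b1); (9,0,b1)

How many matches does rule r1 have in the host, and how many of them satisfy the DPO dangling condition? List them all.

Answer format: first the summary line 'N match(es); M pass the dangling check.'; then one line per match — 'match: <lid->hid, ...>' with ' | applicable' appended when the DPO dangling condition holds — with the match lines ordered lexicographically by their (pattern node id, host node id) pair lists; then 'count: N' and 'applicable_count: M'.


2 match(es); 1 pass the dangling check.
match: 0->7, 1->1, 2->6
match: 0->7, 1->9, 2->0 | applicable
count: 2
applicable_count: 1


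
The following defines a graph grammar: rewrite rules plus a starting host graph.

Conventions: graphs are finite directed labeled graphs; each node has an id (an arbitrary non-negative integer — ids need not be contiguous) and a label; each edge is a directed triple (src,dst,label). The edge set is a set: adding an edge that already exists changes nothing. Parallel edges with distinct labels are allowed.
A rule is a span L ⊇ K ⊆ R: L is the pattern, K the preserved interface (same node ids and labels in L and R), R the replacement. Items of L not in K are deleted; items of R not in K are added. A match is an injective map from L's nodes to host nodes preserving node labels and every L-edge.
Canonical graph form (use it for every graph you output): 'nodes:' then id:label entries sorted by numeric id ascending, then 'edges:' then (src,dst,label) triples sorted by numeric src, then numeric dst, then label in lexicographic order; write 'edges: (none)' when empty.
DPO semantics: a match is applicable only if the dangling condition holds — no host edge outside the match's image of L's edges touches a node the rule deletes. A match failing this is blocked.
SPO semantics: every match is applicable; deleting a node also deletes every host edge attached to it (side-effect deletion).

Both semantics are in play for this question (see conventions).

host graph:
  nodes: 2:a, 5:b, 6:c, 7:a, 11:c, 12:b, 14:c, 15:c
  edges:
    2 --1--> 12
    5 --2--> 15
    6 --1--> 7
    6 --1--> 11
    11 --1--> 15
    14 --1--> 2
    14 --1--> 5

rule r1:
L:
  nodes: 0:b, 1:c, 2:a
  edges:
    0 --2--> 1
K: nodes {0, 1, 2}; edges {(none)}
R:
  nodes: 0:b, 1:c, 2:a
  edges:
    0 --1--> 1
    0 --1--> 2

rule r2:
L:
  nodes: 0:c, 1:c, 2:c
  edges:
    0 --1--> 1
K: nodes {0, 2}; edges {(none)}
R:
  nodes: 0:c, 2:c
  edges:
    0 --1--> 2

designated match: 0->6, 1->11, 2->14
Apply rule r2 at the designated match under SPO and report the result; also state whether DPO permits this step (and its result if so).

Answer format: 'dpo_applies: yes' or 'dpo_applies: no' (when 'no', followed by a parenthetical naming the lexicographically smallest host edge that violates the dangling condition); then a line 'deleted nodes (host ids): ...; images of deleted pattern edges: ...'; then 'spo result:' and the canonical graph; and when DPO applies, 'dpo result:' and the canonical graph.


dpo_applies: no
(the rule deletes node 11, which keeps host edge (11,15,1) outside the match image — the dangling condition fails, DPO blocks; SPO proceeds and side-deletes such edges)
deleted nodes (host ids): 11; images of deleted pattern edges: (6,11,1)
spo result:
nodes: 2:a, 5:b, 6:c, 7:a, 12:b, 14:c, 15:c
edges: (2,12,1); (5,15,2); (6,7,1); (6,14,1); (14,2,1); (14,5,1)


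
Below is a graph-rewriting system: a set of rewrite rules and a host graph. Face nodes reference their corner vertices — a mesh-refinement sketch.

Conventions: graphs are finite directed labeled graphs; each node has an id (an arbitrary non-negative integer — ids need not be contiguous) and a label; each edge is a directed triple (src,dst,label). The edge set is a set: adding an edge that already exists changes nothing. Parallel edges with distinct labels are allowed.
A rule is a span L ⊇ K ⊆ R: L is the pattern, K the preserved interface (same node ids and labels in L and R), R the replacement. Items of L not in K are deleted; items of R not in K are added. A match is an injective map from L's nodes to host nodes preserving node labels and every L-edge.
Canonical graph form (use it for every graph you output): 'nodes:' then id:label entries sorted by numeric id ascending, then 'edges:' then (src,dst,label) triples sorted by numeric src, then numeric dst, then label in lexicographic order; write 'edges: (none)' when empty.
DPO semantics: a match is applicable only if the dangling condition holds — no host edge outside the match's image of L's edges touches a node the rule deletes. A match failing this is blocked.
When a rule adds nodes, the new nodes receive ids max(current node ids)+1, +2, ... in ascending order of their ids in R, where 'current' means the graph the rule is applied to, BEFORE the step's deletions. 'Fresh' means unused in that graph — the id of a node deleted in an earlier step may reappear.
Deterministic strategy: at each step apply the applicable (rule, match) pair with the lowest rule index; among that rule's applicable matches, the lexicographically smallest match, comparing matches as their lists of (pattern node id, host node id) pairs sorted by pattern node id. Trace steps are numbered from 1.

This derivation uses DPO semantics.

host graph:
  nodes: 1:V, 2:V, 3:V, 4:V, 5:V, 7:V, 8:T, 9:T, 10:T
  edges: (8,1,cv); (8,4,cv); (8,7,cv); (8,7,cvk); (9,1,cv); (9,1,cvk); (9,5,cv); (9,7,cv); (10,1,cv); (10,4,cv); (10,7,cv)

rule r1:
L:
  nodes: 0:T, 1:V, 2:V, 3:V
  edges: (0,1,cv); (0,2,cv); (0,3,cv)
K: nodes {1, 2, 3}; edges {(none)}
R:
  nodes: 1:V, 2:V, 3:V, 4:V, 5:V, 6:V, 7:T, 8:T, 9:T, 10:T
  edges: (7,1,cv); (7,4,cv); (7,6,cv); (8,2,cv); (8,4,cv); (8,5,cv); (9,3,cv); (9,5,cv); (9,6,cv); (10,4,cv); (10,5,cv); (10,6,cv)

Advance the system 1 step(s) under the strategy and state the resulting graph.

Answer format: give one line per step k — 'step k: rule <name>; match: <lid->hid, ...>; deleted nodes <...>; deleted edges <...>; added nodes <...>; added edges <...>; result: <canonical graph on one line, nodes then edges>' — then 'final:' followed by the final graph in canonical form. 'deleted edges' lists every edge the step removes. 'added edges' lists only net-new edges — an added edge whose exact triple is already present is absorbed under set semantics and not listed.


step 1: rule r1; match: 0->10, 1->1, 2->4, 3->7; deleted nodes 10; deleted edges (10,1,cv); (10,4,cv); (10,7,cv); added nodes 11, 12, 13, 14, 15, 16, 17; added edges (14,1,cv); (14,11,cv); (14,13,cv); (15,4,cv); (15,11,cv); (15,12,cv); (16,7,cv); (16,12,cv); (16,13,cv); (17,11,cv); (17,12,cv); (17,13,cv); result: nodes: 1:V, 2:V, 3:V, 4:V, 5:V, 7:V, 8:T, 9:T, 11:V, 12:V, 13:V, 14:T, 15:T, 16:T, 17:T edges: (8,1,cv); (8,4,cv); (8,7,cv); (8,7,cvk); (9,1,cv); (9,1,cvk); (9,5,cv); (9,7,cv); (14,1,cv); (14,11,cv); (14,13,cv); (15,4,cv); (15,11,cv); (15,12,cv); (16,7,cv); (16,12,cv); (16,13,cv); (17,11,cv); (17,12,cv); (17,13,cv)
final:
nodes: 1:V, 2:V, 3:V, 4:V, 5:V, 7:V, 8:T, 9:T, 11:V, 12:V, 13:V, 14:T, 15:T, 16:T, 17:T
edges: (8,1,cv); (8,4,cv); (8,7,cv); (8,7,cvk); (9,1,cv); (9,1,cvk); (9,5,cv); (9,7,cv); (14,1,cv); (14,11,cv); (14,13,cv); (15,4,cv); (15,11,cv); (15,12,cv); (16,7,cv); (16,12,cv); (16,13,cv); (17,11,cv); (17,12,cv); (17,13,cv)


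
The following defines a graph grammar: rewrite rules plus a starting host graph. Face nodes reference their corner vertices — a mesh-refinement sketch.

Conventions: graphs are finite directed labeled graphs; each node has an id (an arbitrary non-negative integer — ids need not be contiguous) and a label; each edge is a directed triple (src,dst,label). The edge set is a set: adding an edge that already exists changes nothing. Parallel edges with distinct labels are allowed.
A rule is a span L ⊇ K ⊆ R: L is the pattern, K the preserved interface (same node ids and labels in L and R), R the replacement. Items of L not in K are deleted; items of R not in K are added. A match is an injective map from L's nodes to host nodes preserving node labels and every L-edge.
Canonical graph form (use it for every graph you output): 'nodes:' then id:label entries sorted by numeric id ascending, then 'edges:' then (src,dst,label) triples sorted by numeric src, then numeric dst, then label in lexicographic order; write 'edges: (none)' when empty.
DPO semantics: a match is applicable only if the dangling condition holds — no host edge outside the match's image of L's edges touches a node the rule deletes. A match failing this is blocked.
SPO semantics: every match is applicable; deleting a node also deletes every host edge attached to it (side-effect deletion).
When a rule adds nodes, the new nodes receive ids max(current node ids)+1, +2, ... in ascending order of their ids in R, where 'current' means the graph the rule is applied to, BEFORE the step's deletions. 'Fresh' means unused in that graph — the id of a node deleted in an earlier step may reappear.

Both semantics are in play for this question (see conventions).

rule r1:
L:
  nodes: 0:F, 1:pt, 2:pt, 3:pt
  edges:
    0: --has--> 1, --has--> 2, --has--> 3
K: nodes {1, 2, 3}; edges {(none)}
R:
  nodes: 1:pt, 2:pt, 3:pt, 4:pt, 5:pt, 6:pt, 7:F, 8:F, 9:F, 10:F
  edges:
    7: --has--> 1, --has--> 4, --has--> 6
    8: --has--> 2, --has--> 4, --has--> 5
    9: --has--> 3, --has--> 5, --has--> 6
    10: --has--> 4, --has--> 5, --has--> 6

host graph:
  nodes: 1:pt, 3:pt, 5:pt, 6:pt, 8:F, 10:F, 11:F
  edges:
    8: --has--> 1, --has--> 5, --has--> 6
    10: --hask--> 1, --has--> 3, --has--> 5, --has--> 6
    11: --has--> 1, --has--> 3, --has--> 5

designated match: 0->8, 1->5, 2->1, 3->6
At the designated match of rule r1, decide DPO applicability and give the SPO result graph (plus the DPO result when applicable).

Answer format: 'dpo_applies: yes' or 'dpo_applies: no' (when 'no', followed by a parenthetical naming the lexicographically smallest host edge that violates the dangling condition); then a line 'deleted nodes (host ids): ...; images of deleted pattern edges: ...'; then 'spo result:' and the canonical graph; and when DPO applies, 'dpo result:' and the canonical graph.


dpo_applies: yes
deleted nodes (host ids): 8; images of deleted pattern edges: (8,1,has); (8,5,has); (8,6,has)
spo result:
nodes: 1:pt, 3:pt, 5:pt, 6:pt, 10:F, 11:F, 12:pt, 13:pt, 14:pt, 15:F, 16:F, 17:F, 18:F
edges: (10,1,hask); (10,3,has); (10,5,has); (10,6,has); (11,1,has); (11,3,has); (11,5,has); (15,5,has); (15,12,has); (15,14,has); (16,1,has); (16,12,has); (16,13,has); (17,6,has); (17,13,has); (17,14,has); (18,12,has); (18,13,has); (18,14,has)
dpo result:
nodes: 1:pt, 3:pt, 5:pt, 6:pt, 10:F, 11:F, 12:pt, 13:pt, 14:pt, 15:F, 16:F, 17:F, 18:F
edges: (10,1,hask); (10,3,has); (10,5,has); (10,6,has); (11,1,has); (11,3,has); (11,5,has); (15,5,has); (15,12,has); (15,14,has); (16,1,has); (16,12,has); (16,13,has); (17,6,has); (17,13,has); (17,14,has); (18,12,has); (18,13,has); (18,14,has)


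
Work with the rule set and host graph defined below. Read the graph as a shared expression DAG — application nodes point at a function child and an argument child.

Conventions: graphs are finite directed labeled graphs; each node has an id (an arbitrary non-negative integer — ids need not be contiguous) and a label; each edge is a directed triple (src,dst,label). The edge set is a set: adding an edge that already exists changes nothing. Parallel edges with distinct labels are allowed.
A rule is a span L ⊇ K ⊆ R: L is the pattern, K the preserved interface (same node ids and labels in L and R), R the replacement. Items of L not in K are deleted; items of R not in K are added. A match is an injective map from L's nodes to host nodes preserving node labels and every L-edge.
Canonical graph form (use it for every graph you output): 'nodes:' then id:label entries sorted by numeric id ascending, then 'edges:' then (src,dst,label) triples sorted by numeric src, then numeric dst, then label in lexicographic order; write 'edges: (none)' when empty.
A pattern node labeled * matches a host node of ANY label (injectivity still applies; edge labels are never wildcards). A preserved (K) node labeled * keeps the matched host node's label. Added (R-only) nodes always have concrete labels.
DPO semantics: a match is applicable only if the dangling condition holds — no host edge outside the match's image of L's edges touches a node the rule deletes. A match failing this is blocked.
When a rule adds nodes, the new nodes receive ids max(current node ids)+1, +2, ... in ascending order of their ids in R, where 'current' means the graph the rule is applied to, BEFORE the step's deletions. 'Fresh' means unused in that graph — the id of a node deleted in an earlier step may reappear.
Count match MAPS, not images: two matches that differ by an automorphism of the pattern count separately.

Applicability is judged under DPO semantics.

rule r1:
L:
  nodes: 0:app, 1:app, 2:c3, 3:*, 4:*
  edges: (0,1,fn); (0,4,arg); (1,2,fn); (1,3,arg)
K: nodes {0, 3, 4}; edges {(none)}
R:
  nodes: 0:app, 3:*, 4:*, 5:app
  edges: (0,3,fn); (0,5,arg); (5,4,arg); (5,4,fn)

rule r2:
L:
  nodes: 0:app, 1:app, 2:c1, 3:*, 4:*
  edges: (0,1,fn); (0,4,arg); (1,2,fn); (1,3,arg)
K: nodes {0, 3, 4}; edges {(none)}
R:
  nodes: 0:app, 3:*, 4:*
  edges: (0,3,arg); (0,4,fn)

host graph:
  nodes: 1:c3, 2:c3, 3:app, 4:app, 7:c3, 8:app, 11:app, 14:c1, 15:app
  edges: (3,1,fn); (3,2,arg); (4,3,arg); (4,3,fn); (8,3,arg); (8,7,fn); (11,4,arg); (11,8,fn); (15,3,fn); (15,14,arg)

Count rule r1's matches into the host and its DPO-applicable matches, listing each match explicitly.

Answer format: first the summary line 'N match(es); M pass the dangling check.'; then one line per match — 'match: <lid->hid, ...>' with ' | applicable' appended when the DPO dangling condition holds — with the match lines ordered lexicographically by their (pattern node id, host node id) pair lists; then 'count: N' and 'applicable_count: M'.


2 match(es); 1 pass the dangling check.
match: 0->11, 1->8, 2->7, 3->3, 4->4 | applicable
match: 0->15, 1->3, 2->1, 3->2, 4->14
count: 2
applicable_count: 1


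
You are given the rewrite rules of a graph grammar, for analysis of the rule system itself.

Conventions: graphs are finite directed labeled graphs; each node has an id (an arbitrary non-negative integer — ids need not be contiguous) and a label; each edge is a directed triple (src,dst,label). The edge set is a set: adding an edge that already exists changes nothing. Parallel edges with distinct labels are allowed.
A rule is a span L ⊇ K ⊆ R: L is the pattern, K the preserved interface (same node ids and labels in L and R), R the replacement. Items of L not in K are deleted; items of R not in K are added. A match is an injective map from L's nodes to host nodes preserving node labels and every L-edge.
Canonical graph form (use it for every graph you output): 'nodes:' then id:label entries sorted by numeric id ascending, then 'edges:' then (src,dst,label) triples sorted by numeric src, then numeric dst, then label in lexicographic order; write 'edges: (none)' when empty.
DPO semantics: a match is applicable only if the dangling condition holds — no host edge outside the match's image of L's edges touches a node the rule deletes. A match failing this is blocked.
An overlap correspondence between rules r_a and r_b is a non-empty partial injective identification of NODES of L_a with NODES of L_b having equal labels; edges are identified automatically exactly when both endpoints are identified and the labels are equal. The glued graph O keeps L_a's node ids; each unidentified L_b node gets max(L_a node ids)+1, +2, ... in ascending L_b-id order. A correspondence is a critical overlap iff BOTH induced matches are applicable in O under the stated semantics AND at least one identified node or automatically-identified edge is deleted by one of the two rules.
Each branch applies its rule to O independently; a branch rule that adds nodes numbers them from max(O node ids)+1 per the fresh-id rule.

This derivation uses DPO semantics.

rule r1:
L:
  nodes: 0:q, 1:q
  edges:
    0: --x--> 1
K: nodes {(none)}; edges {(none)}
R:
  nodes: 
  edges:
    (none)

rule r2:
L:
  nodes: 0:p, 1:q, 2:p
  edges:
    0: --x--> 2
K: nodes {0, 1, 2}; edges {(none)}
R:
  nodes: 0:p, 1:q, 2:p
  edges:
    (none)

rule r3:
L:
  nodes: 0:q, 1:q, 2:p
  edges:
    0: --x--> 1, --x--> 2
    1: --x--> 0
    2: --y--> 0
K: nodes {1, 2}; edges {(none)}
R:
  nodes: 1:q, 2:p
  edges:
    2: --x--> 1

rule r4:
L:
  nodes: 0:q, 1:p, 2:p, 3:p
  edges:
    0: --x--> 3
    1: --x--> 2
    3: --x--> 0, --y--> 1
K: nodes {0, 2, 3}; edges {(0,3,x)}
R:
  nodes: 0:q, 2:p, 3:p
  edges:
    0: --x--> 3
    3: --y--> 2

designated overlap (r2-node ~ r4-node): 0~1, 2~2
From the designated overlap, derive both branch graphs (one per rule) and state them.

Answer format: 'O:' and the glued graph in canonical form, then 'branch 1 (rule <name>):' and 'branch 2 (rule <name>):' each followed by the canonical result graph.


O:
nodes: 0:p, 1:q, 2:p, 3:q, 4:p
edges: (0,2,x); (3,4,x); (4,0,y); (4,3,x)
branch 1 (rule r2):
nodes: 0:p, 1:q, 2:p, 3:q, 4:p
edges: (3,4,x); (4,0,y); (4,3,x)
branch 2 (rule r4):
nodes: 1:q, 2:p, 3:q, 4:p
edges: (3,4,x); (4,2,y)


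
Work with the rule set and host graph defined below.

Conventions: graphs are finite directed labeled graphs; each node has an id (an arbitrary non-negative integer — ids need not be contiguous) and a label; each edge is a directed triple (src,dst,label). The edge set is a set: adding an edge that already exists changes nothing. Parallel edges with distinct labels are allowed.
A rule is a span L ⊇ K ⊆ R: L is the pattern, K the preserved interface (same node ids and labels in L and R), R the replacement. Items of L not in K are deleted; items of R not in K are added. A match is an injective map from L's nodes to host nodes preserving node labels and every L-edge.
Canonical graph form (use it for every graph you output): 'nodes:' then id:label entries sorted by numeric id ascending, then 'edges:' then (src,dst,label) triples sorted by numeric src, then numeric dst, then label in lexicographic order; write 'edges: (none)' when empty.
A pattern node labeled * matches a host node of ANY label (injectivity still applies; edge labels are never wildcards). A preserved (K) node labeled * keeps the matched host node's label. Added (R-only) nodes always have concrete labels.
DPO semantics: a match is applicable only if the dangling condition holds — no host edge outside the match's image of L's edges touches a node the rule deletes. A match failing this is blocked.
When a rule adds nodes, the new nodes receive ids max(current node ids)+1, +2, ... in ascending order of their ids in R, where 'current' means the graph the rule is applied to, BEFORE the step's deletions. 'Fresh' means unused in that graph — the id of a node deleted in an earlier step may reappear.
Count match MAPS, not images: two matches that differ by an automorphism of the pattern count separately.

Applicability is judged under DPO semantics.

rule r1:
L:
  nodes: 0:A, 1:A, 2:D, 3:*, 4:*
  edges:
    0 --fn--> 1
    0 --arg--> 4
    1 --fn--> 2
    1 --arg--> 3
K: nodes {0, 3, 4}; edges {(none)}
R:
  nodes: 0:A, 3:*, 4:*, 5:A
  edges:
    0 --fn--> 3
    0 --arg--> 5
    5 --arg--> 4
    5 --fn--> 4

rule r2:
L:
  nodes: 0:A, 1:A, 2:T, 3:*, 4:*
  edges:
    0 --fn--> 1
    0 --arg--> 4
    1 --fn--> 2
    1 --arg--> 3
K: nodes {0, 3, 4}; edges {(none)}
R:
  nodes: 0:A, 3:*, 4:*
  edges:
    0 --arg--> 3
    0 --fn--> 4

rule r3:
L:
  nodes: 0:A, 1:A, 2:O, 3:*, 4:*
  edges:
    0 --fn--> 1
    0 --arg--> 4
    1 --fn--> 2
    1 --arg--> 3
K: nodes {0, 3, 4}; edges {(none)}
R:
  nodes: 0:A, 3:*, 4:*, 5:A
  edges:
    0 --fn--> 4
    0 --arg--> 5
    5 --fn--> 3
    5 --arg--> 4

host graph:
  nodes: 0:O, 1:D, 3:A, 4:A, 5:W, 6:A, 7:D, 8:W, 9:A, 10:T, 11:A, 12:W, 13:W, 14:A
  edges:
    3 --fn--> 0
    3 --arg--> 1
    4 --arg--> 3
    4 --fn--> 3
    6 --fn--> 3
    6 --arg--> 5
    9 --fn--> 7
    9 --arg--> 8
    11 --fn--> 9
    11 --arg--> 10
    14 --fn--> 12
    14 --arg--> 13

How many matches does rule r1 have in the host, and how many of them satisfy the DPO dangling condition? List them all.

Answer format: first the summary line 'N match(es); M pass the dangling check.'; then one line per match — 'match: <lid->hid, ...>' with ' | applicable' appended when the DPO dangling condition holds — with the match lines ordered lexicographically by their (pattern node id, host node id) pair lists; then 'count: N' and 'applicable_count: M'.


1 match(es); 1 pass the dangling check.
match: 0->11, 1->9, 2->7, 3->8, 4->10 | applicable
count: 1
applicable_count: 1


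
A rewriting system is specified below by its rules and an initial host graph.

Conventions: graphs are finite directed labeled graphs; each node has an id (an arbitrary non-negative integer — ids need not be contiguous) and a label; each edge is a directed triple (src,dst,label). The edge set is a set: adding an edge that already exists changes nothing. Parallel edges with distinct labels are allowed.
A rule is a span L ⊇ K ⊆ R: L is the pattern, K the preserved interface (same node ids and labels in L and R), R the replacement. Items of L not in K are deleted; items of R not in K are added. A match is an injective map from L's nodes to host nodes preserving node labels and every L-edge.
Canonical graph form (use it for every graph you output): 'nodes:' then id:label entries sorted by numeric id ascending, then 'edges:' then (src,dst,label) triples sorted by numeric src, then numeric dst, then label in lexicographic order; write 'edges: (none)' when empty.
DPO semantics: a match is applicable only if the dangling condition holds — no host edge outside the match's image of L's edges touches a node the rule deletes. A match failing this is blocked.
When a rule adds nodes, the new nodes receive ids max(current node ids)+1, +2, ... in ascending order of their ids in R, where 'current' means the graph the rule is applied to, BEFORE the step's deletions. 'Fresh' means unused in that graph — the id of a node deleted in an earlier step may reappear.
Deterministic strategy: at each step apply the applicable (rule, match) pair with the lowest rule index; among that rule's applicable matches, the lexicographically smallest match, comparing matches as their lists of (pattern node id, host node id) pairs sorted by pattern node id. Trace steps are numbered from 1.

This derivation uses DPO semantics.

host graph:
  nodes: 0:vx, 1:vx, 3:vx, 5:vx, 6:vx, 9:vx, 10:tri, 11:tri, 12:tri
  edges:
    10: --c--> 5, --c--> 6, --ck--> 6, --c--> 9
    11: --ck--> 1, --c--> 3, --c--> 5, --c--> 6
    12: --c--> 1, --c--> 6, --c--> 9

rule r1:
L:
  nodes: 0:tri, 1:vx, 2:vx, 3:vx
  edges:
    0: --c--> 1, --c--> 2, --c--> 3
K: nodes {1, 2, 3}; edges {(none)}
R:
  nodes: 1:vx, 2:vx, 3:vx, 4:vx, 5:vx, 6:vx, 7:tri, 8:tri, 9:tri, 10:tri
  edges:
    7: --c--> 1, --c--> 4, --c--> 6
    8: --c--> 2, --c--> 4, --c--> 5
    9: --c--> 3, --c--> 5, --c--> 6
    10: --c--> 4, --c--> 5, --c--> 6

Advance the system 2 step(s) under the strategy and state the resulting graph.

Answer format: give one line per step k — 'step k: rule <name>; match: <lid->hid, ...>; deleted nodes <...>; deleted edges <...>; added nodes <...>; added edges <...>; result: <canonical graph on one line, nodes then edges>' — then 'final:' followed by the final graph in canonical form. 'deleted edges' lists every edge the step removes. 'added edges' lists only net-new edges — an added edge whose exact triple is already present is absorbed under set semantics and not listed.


step 1: rule r1; match: 0->12, 1->1, 2->6, 3->9; deleted nodes 12; deleted edges (12,1,c); (12,6,c); (12,9,c); added nodes 13, 14, 15, 16, 17, 18, 19; added edges (16,1,c); (16,13,c); (16,15,c); (17,6,c); (17,13,c); (17,14,c); (18,9,c); (18,14,c); (18,15,c); (19,13,c); (19,14,c); (19,15,c); result: nodes: 0:vx, 1:vx, 3:vx, 5:vx, 6:vx, 9:vx, 10:tri, 11:tri, 13:vx, 14:vx, 15:vx, 16:tri, 17:tri, 18:tri, 19:tri edges: (10,5,c); (10,6,c); (10,6,ck); (10,9,c); (11,1,ck); (11,3,c); (11,5,c); (11,6,c); (16,1,c); (16,13,c); (16,15,c); (17,6,c); (17,13,c); (17,14,c); (18,9,c); (18,14,c); (18,15,c); (19,13,c); (19,14,c); (19,15,c)
step 2: rule r1; match: 0->16, 1->1, 2->13, 3->15; deleted nodes 16; deleted edges (16,1,c); (16,13,c); (16,15,c); added nodes 20, 21, 22, 23, 24, 25, 26; added edges (23,1,c); (23,20,c); (23,22,c); (24,13,c); (24,20,c); (24,21,c); (25,15,c); (25,21,c); (25,22,c); (26,20,c); (26,21,c); (26,22,c); result: nodes: 0:vx, 1:vx, 3:vx, 5:vx, 6:vx, 9:vx, 10:tri, 11:tri, 13:vx, 14:vx, 15:vx, 17:tri, 18:tri, 19:tri, 20:vx, 21:vx, 22:vx, 23:tri, 24:tri, 25:tri, 26:tri edges: (10,5,c); (10,6,c); (10,6,ck); (10,9,c); (11,1,ck); (11,3,c); (11,5,c); (11,6,c); (17,6,c); (17,13,c); (17,14,c); (18,9,c); (18,14,c); (18,15,c); (19,13,c); (19,14,c); (19,15,c); (23,1,c); (23,20,c); (23,22,c); (24,13,c); (24,20,c); (24,21,c); (25,15,c); (25,21,c); (25,22,c); (26,20,c); (26,21,c); (26,22,c)
final:
nodes: 0:vx, 1:vx, 3:vx, 5:vx, 6:vx, 9:vx, 10:tri, 11:tri, 13:vx, 14:vx, 15:vx, 17:tri, 18:tri, 19:tri, 20:vx, 21:vx, 22:vx, 23:tri, 24:tri, 25:tri, 26:tri
edges: (10,5,c); (10,6,c); (10,6,ck); (10,9,c); (11,1,ck); (11,3,c); (11,5,c); (11,6,c); (17,6,c); (17,13,c); (17,14,c); (18,9,c); (18,14,c); (18,15,c); (19,13,c); (19,14,c); (19,15,c); (23,1,c); (23,20,c); (23,22,c); (24,13,c); (24,20,c); (24,21,c); (25,15,c); (25,21,c); (25,22,c); (26,20,c); (26,21,c); (26,22,c)


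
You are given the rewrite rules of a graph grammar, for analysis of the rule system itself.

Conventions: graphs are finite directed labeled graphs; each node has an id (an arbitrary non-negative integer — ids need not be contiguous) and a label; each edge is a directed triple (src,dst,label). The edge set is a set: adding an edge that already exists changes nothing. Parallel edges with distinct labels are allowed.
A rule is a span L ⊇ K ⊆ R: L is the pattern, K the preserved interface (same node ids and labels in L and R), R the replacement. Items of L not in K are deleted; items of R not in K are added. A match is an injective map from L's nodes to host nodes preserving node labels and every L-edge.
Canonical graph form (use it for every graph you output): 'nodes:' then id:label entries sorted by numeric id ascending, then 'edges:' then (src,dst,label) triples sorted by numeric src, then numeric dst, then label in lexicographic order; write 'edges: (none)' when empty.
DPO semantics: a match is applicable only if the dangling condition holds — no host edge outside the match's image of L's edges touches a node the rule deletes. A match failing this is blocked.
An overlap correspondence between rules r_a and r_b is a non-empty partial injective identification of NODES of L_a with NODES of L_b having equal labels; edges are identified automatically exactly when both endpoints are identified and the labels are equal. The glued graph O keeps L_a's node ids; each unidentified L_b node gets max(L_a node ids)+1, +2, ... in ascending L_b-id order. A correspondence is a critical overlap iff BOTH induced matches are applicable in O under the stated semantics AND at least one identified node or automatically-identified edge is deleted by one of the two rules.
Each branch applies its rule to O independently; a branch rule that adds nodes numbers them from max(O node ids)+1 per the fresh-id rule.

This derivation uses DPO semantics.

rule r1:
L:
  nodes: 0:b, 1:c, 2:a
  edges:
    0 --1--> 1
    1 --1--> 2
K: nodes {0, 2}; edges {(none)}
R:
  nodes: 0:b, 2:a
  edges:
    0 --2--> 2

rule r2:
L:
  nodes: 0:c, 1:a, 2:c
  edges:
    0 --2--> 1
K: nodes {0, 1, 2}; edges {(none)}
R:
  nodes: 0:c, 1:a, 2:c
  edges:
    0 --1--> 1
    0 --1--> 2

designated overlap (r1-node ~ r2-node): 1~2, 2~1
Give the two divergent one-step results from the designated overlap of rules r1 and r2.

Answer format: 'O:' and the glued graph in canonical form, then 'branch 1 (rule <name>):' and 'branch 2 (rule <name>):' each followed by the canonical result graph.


O:
nodes: 0:b, 1:c, 2:a, 3:c
edges: (0,1,1); (1,2,1); (3,2,2)
branch 1 (rule r1):
nodes: 0:b, 2:a, 3:c
edges: (0,2,2); (3,2,2)
branch 2 (rule r2):
nodes: 0:b, 1:c, 2:a, 3:c
edges: (0,1,1); (1,2,1); (3,1,1); (3,2,1)


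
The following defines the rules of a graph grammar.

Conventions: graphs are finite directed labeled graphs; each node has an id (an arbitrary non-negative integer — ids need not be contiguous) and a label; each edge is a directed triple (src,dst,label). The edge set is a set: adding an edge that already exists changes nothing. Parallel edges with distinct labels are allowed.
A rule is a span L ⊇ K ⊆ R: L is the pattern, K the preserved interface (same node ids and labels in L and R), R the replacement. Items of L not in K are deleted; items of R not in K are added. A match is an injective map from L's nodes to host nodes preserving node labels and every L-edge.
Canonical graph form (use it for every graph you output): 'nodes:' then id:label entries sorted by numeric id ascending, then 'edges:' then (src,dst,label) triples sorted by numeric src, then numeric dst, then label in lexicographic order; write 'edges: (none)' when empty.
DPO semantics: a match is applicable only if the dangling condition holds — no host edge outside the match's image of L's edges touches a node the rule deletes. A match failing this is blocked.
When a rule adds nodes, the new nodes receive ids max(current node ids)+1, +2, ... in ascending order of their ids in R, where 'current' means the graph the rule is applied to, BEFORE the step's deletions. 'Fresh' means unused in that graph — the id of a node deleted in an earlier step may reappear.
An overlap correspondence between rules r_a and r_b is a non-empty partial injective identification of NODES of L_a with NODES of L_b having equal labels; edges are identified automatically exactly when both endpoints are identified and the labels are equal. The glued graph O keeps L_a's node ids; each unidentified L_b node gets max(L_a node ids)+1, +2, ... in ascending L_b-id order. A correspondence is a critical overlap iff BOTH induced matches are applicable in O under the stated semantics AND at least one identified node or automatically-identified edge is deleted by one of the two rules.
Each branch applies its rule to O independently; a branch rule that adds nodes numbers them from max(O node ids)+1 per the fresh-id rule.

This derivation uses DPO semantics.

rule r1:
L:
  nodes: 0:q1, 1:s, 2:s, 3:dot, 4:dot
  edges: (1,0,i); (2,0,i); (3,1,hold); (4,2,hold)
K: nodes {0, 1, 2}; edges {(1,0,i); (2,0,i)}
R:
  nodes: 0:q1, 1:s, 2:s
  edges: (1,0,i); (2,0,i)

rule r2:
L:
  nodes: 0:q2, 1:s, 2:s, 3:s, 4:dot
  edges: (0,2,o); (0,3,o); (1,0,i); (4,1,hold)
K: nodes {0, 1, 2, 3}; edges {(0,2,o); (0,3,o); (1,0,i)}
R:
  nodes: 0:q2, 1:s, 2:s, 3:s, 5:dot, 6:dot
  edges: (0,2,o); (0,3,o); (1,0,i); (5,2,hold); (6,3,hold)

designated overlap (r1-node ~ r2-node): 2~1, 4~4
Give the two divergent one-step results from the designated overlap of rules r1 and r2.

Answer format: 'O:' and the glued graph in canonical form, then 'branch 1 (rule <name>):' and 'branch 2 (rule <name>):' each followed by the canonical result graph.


O:
nodes: 0:q1, 1:s, 2:s, 3:dot, 4:dot, 5:q2, 6:s, 7:s
edges: (1,0,i); (2,0,i); (2,5,i); (3,1,hold); (4,2,hold); (5,6,o); (5,7,o)
branch 1 (rule r1):
nodes: 0:q1, 1:s, 2:s, 5:q2, 6:s, 7:s
edges: (1,0,i); (2,0,i); (2,5,i); (5,6,o); (5,7,o)
branch 2 (rule r2):
nodes: 0:q1, 1:s, 2:s, 3:dot, 5:q2, 6:s, 7:s, 8:dot, 9:dot
edges: (1,0,i); (2,0,i); (2,5,i); (3,1,hold); (5,6,o); (5,7,o); (8,6,hold); (9,7,hold)


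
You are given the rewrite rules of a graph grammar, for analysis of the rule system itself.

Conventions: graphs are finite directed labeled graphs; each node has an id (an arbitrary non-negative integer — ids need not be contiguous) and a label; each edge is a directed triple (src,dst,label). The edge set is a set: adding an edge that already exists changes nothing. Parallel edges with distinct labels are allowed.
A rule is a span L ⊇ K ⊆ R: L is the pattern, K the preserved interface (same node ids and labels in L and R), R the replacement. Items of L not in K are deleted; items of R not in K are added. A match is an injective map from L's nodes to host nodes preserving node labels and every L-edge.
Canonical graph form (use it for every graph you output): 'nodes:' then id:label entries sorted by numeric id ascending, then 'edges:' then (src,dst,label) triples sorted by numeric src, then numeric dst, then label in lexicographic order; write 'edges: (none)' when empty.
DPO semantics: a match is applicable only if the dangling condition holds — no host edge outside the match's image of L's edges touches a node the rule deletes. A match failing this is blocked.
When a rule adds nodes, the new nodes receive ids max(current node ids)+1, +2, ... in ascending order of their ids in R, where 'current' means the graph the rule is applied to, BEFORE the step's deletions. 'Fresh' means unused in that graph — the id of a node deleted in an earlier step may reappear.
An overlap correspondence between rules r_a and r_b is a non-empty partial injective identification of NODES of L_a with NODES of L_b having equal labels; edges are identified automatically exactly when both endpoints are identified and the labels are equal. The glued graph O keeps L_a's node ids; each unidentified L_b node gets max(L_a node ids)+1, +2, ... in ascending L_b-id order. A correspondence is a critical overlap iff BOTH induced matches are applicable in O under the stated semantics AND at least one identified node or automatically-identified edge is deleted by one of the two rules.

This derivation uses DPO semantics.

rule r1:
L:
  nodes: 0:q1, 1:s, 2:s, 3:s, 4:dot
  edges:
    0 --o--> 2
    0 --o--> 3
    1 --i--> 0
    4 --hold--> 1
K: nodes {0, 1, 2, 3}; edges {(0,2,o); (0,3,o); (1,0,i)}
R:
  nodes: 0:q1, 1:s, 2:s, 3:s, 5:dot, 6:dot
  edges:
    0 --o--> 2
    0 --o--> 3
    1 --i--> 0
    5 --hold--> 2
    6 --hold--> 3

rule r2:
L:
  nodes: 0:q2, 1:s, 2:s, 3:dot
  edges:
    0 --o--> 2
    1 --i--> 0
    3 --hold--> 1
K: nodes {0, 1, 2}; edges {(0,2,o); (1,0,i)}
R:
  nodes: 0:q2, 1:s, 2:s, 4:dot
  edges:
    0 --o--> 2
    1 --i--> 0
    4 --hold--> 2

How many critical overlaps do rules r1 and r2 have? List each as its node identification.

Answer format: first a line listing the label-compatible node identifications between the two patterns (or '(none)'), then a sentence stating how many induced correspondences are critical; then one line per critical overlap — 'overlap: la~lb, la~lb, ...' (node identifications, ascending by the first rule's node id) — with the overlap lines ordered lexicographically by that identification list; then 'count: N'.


label-compatible node identifications between L(r1) and L(r2): 1~1, 1~2, 2~1, 2~2, 3~1, 3~2, 4~3
3 of the induced correspondences are critical overlaps of r1 and r2.
overlap: 1~1, 2~2, 4~3
overlap: 1~1, 3~2, 4~3
overlap: 1~1, 4~3
count: 3


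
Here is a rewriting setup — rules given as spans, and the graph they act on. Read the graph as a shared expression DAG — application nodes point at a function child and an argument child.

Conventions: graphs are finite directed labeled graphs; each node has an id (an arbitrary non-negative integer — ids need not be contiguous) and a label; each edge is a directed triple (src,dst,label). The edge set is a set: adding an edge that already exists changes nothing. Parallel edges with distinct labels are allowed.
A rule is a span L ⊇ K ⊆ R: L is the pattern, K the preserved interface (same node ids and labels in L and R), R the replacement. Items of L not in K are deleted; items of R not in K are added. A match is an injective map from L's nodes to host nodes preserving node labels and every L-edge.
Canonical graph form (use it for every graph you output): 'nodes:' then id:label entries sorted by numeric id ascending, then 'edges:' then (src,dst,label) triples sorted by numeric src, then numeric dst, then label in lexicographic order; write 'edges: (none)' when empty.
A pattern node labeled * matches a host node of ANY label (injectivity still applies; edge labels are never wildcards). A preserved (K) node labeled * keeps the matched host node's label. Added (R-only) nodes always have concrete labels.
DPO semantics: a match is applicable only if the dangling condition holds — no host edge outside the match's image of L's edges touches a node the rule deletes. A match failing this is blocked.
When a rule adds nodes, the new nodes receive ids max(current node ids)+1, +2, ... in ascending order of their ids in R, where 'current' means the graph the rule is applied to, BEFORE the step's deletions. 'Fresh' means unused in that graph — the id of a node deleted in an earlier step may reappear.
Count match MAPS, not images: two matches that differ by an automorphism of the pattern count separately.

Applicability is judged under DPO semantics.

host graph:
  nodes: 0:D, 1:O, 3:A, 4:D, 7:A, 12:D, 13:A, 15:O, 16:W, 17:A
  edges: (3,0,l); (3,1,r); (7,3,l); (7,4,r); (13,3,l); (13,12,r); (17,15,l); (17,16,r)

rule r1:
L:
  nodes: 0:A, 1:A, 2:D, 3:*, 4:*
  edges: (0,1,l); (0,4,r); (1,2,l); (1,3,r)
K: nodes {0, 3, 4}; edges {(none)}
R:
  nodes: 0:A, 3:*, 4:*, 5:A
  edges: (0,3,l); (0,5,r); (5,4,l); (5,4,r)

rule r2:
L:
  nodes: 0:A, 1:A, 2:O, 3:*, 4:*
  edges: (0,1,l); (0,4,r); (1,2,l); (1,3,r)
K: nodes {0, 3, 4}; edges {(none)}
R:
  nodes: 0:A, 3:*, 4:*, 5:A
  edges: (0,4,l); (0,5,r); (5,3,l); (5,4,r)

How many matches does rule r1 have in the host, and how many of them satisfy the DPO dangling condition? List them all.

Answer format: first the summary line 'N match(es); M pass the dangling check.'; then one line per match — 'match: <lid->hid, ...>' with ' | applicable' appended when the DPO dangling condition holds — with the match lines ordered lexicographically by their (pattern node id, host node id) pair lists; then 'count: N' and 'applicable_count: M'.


2 match(es); 0 pass the dangling check.
match: 0->7, 1->3, 2->0, 3->1, 4->4
match: 0->13, 1->3, 2->0, 3->1, 4->12
count: 2
applicable_count: 0
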